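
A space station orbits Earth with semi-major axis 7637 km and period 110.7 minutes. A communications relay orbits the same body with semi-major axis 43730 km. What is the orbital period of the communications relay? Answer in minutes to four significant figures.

Kepler's third law: T² ∝ a³, so T₂ = T₁ (a₂/a₁)^(3/2).
a₂/a₁ = 5.726, (a₂/a₁)^(3/2) = 13.70.
T₂ = 110.7 × 13.70 = 1517 minutes.

T₂ ≈ 1517 minutes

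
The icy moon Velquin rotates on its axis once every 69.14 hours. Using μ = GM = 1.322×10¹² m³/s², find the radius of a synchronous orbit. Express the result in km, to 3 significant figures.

r_sync ≈ 12800 km

T = 69.14 hours = 2.489×10⁵ s.
A synchronous orbit has period T, so by Kepler's third law a = (μT²/4π²)^(1/3).
μT²/4π² = 1.322×10¹² × (2.489×10⁵)² / 39.48 = 2.075×10²¹ m³.
a = 1.275×10⁷ m = 12754 km.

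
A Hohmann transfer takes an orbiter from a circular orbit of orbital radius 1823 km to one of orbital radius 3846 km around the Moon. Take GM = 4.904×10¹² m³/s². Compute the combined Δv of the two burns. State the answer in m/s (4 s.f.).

Δv_total ≈ 494.0 m/s

r₁ = 1823 km = 1.823×10⁶ m.
r₂ = 3846 km = 3.846×10⁶ m.
Transfer ellipse a_t = (r₁ + r₂)/2 = 2.834×10⁶ m.
At r₁: circular v_c1 = √(μ/r₁) = 1640 m/s; transfer-perilune v_p = √[μ(2/r₁ − 1/a_t)] = 1911 m/s.
Δv₁ = v_p − v_c1 = 270.4 m/s.
At r₂: circular v_c2 = √(μ/r₂) = 1129 m/s; transfer-apolune v_a = √[μ(2/r₂ − 1/a_t)] = 905.6 m/s.
Δv₂ = v_c2 − v_a = 223.6 m/s.
Total Δv = Δv₁ + Δv₂ = 494.0 m/s.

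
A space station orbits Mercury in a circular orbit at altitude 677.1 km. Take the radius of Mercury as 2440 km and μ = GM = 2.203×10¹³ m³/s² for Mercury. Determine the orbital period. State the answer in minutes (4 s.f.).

T ≈ 122.8 minutes

r = 2440 + 677.1 = 3117.1 km = 3.1171×10⁶ m.
Kepler's third law: T = 2π√(r³/μ) = 2π√((3.117×10⁶)³ / 2.203×10¹³).
r³/μ = 1.375×10⁶ s², so T = 2π × 1.173×10³ = 7.367×10³ s.
Converting: 7.367×10³ s ÷ 60.00 = 122.8 minutes.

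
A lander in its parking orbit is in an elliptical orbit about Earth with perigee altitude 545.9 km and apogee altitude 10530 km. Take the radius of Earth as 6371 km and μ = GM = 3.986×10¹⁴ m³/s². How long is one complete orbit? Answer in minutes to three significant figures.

r_p = 6371 + 545.9 = 6916.9 km = 6.9169×10⁶ m.
r_a = 6371 + 10530 = 16901 km = 1.6901×10⁷ m.
Semi-major axis a = (r_p + r_a)/2 = (6916.9 + 16901)/2 = 11909 km = 1.191×10⁷ m.
By Kepler's third law T = 2π√(a³/μ) = 2π × 2.058×10³ = 1.293×10⁴ s.
= 215.6 minutes.

T ≈ 216 minutes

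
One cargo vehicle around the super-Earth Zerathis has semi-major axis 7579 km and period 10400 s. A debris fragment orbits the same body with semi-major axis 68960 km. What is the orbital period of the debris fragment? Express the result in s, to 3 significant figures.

Kepler's third law: T² ∝ a³, so T₂ = T₁ (a₂/a₁)^(3/2).
a₂/a₁ = 9.099, (a₂/a₁)^(3/2) = 27.45.
T₂ = 10400 × 27.45 = 2.854×10⁵ s.

T₂ ≈ 2.85×10⁵ s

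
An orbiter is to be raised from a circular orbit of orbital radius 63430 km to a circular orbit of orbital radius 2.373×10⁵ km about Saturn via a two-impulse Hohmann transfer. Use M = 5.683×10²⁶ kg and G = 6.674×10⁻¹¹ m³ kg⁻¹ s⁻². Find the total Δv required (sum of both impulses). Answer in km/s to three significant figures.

μ = GM = 6.674×10⁻¹¹ × 5.683×10²⁶ = 3.793×10¹⁶ m³/s².
r₁ = 63430 km = 6.343×10⁷ m.
r₂ = 2.373×10⁵ km = 2.373×10⁸ m.
Transfer ellipse a_t = (r₁ + r₂)/2 = 1.504×10⁸ m.
At r₁: circular v_c1 = √(μ/r₁) = 24450 m/s; transfer-perikrone v_p = √[μ(2/r₁ − 1/a_t)] = 30720 m/s.
Δv₁ = v_p − v_c1 = 6266 m/s.
At r₂: circular v_c2 = √(μ/r₂) = 12640 m/s; transfer-apokrone v_a = √[μ(2/r₂ − 1/a_t)] = 8211 m/s.
Δv₂ = v_c2 − v_a = 4431 m/s.
Total Δv = Δv₁ + Δv₂ = 10700 m/s = 10.70 km/s.

Δv_total ≈ 10.7 km/s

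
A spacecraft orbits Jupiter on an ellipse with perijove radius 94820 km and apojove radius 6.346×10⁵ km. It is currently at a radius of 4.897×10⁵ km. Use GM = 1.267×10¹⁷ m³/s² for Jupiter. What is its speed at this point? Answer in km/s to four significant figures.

v ≈ 13.04 km/s

Semi-major axis a = (r_p + r_a)/2 = 3.6471×10⁵ km = 3.647×10⁸ m.
Vis-viva: v² = μ(2/r − 1/a) = 1.267×10¹⁷ × (4.084×10⁻⁹ − 2.742×10⁻⁹) = 1.701×10⁸ m²/s².
v = 13040 m/s = 13.04 km/s.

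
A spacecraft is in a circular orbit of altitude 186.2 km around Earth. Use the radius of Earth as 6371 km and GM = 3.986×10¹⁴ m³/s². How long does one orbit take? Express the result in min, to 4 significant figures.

T ≈ 88.07 min

r = 6371 + 186.2 = 6557.2 km = 6.5572×10⁶ m.
Kepler's third law: T = 2π√(r³/μ) = 2π√((6.557×10⁶)³ / 3.986×10¹⁴).
r³/μ = 7.073×10⁵ s², so T = 2π × 8.410×10² = 5.284×10³ s.
Converting: 5.284×10³ s ÷ 60.00 = 88.07 min.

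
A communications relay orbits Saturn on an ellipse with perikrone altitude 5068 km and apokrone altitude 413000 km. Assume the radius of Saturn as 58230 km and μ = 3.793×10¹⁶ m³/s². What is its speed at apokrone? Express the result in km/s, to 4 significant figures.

v ≈ 4.366 km/s

r_p = 58230 + 5068 = 63298 km = 6.3298×10⁷ m.
r_a = 58230 + 413000 = 471230 km = 4.7123×10⁸ m.
Semi-major axis a = (r_p + r_a)/2 = 2.6726×10⁵ km = 2.673×10⁸ m.
Vis-viva: v² = μ(2/r − 1/a) = 3.793×10¹⁶ × (4.244×10⁻⁹ − 3.742×10⁻⁹) = 1.906×10⁷ m²/s².
v = 4366 m/s = 4.366 km/s.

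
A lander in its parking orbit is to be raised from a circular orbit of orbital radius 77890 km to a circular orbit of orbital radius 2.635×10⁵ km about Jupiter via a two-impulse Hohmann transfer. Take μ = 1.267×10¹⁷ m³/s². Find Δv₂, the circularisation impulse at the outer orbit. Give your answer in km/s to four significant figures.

r₁ = 77890 km = 7.789×10⁷ m.
r₂ = 2.635×10⁵ km = 2.635×10⁸ m.
Transfer ellipse a_t = (r₁ + r₂)/2 = 1.707×10⁸ m.
At r₁: circular v_c1 = √(μ/r₁) = 40330 m/s; transfer-perijove v_p = √[μ(2/r₁ − 1/a_t)] = 50110 m/s.
At r₂: circular v_c2 = √(μ/r₂) = 21930 m/s; transfer-apojove v_a = √[μ(2/r₂ − 1/a_t)] = 14810 m/s.
Δv₂ = v_c2 − v_a = 7115 m/s.
= 7.115 km/s.

Δv ≈ 7.115 km/s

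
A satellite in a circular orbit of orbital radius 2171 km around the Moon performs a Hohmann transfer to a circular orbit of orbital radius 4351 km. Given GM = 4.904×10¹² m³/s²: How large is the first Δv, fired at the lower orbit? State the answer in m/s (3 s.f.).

Δv ≈ 233 m/s

r₁ = 2171 km = 2.171×10⁶ m.
r₂ = 4351 km = 4.351×10⁶ m.
Transfer ellipse a_t = (r₁ + r₂)/2 = 3.261×10⁶ m.
At r₁: circular v_c1 = √(μ/r₁) = 1503 m/s; transfer-perilune v_p = √[μ(2/r₁ − 1/a_t)] = 1736 m/s.
Δv₁ = v_p − v_c1 = 233.1 m/s.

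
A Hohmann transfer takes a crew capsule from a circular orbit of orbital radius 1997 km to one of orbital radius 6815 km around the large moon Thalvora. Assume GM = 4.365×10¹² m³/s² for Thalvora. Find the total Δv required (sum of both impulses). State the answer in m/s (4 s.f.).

r₁ = 1997 km = 1.997×10⁶ m.
r₂ = 6815 km = 6.815×10⁶ m.
Transfer ellipse a_t = (r₁ + r₂)/2 = 4.406×10⁶ m.
At r₁: circular v_c1 = √(μ/r₁) = 1478 m/s; transfer-periapsis v_p = √[μ(2/r₁ − 1/a_t)] = 1839 m/s.
Δv₁ = v_p − v_c1 = 360.3 m/s.
At r₂: circular v_c2 = √(μ/r₂) = 800.3 m/s; transfer-apoapsis v_a = √[μ(2/r₂ − 1/a_t)] = 538.8 m/s.
Δv₂ = v_c2 − v_a = 261.5 m/s.
Total Δv = Δv₁ + Δv₂ = 621.8 m/s.

Δv_total ≈ 621.8 m/s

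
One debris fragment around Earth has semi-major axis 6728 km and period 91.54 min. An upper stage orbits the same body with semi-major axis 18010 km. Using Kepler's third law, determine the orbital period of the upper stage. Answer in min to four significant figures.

Kepler's third law: T² ∝ a³, so T₂ = T₁ (a₂/a₁)^(3/2).
a₂/a₁ = 2.677, (a₂/a₁)^(3/2) = 4.380.
T₂ = 91.54 × 4.380 = 400.9 min.

T₂ ≈ 400.9 min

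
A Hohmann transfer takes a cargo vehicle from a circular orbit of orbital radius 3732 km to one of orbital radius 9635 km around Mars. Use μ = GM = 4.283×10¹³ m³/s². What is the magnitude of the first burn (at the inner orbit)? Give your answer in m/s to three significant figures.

Δv ≈ 680 m/s

r₁ = 3732 km = 3.732×10⁶ m.
r₂ = 9635 km = 9.635×10⁶ m.
Transfer ellipse a_t = (r₁ + r₂)/2 = 6.684×10⁶ m.
At r₁: circular v_c1 = √(μ/r₁) = 3388 m/s; transfer-periapsis v_p = √[μ(2/r₁ − 1/a_t)] = 4067 m/s.
Δv₁ = v_p − v_c1 = 679.8 m/s.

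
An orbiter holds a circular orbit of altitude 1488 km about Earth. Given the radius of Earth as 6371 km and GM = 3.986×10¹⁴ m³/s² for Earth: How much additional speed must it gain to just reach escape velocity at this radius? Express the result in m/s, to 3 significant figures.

Δv ≈ 2950 m/s

r = 6371 + 1488 = 7859.0 km = 7.8590×10⁶ m.
Circular speed v_c = √(μ/r) = 7122 m/s.
Escape speed v_esc = √(2μ/r) = √2 × v_c = 10070 m/s.
Δv = v_esc − v_c = 2950 m/s.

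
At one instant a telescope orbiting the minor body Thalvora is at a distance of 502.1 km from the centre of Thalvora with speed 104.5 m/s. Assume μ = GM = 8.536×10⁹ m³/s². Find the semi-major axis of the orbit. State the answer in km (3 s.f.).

r = 5.021×10⁵ m.
Vis-viva rearranged: 1/a = 2/r − v²/μ = 3.983×10⁻⁶ − 1.279×10⁻⁶ = 2.704×10⁻⁶ m⁻¹.
a = 3.698×10⁵ m = 369.83 km.

a ≈ 370 km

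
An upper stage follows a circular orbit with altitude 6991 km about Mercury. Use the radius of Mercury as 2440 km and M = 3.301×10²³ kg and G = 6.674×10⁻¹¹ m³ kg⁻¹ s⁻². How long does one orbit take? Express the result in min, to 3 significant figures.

T ≈ 646 min

μ = GM = 6.674×10⁻¹¹ × 3.301×10²³ = 2.203×10¹³ m³/s².
r = 2440 + 6991 = 9431.0 km = 9.4310×10⁶ m.
Kepler's third law: T = 2π√(r³/μ) = 2π√((9.431×10⁶)³ / 2.203×10¹³).
r³/μ = 3.808×10⁷ s², so T = 2π × 6.171×10³ = 3.877×10⁴ s.
Converting: 3.877×10⁴ s ÷ 60.00 = 646.2 min.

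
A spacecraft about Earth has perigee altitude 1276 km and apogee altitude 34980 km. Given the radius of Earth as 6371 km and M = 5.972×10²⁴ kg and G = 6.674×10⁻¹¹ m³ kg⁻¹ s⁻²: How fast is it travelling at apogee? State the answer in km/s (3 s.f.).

v ≈ 1.73 km/s

μ = GM = 6.674×10⁻¹¹ × 5.972×10²⁴ = 3.986×10¹⁴ m³/s².
r_p = 6371 + 1276 = 7647.0 km = 7.6470×10⁶ m.
r_a = 6371 + 34980 = 41351 km = 4.1351×10⁷ m.
Semi-major axis a = (r_p + r_a)/2 = 24499 km = 2.450×10⁷ m.
Vis-viva: v² = μ(2/r − 1/a) = 3.986×10¹⁴ × (4.837×10⁻⁸ − 4.082×10⁻⁸) = 3.009×10⁶ m²/s².
v = 1735 m/s = 1.735 km/s.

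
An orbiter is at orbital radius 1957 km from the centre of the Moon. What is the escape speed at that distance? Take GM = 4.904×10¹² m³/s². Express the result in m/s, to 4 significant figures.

r = 1957 km = 1.957×10⁶ m.
Escape speed v_esc = √(2μ/r) = √(2 × 4.904×10¹² / 1.957×10⁶) = √(5.012×10⁶) = 2239 m/s.

v_esc ≈ 2239 m/s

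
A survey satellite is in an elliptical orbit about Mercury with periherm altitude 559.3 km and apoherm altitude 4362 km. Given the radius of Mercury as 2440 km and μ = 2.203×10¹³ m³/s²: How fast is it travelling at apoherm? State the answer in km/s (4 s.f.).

r_p = 2440 + 559.3 = 2999.3 km = 2.9993×10⁶ m.
r_a = 2440 + 4362 = 6802.0 km = 6.8020×10⁶ m.
Semi-major axis a = (r_p + r_a)/2 = 4900.6 km = 4.901×10⁶ m.
Vis-viva: v² = μ(2/r − 1/a) = 2.203×10¹³ × (2.940×10⁻⁷ − 2.041×10⁻⁷) = 1.982×10⁶ m²/s².
v = 1408 m/s = 1.408 km/s.

v ≈ 1.408 km/s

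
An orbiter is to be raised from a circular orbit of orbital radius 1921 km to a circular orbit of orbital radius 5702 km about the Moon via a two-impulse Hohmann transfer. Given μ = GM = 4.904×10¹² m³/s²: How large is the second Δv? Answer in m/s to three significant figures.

r₁ = 1921 km = 1.921×10⁶ m.
r₂ = 5702 km = 5.702×10⁶ m.
Transfer ellipse a_t = (r₁ + r₂)/2 = 3.812×10⁶ m.
At r₁: circular v_c1 = √(μ/r₁) = 1598 m/s; transfer-perilune v_p = √[μ(2/r₁ − 1/a_t)] = 1954 m/s.
At r₂: circular v_c2 = √(μ/r₂) = 927.4 m/s; transfer-apolune v_a = √[μ(2/r₂ − 1/a_t)] = 658.4 m/s.
Δv₂ = v_c2 − v_a = 269.0 m/s.

Δv ≈ 269 m/s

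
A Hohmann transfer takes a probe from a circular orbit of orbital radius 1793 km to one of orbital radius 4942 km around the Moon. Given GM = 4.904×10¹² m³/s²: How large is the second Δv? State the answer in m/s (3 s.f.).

Δv ≈ 269 m/s

r₁ = 1793 km = 1.793×10⁶ m.
r₂ = 4942 km = 4.942×10⁶ m.
Transfer ellipse a_t = (r₁ + r₂)/2 = 3.368×10⁶ m.
At r₁: circular v_c1 = √(μ/r₁) = 1654 m/s; transfer-perilune v_p = √[μ(2/r₁ − 1/a_t)] = 2003 m/s.
At r₂: circular v_c2 = √(μ/r₂) = 996.1 m/s; transfer-apolune v_a = √[μ(2/r₂ − 1/a_t)] = 726.9 m/s.
Δv₂ = v_c2 − v_a = 269.3 m/s.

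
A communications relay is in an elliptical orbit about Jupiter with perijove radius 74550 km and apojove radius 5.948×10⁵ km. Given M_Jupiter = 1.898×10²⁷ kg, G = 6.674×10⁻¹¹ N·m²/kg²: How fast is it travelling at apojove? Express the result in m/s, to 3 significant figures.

v ≈ 6890 m/s

μ = GM = 6.674×10⁻¹¹ × 1.898×10²⁷ = 1.267×10¹⁷ m³/s².
Semi-major axis a = (r_p + r_a)/2 = 3.3468×10⁵ km = 3.347×10⁸ m.
Vis-viva: v² = μ(2/r − 1/a) = 1.267×10¹⁷ × (3.362×10⁻⁹ − 2.988×10⁻⁹) = 4.744×10⁷ m²/s².
v = 6888 m/s.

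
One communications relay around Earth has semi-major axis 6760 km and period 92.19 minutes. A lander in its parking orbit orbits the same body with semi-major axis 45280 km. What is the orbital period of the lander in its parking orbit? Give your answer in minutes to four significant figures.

Kepler's third law: T² ∝ a³, so T₂ = T₁ (a₂/a₁)^(3/2).
a₂/a₁ = 6.698, (a₂/a₁)^(3/2) = 17.34.
T₂ = 92.19 × 17.34 = 1598 minutes.

T₂ ≈ 1598 minutes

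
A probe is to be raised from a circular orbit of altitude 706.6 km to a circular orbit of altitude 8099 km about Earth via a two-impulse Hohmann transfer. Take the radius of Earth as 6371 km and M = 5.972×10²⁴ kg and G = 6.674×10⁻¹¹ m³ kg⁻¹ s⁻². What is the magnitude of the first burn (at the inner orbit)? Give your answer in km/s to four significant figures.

Δv ≈ 1.193 km/s

μ = GM = 6.674×10⁻¹¹ × 5.972×10²⁴ = 3.986×10¹⁴ m³/s².
r₁ = 6371 + 706.6 = 7077.6 km = 7.0776×10⁶ m.
r₂ = 6371 + 8099 = 14470 km = 1.4470×10⁷ m.
Transfer ellipse a_t = (r₁ + r₂)/2 = 1.077×10⁷ m.
At r₁: circular v_c1 = √(μ/r₁) = 7504 m/s; transfer-perigee v_p = √[μ(2/r₁ − 1/a_t)] = 8697 m/s.
Δv₁ = v_p − v_c1 = 1193 m/s.
= 1.193 km/s.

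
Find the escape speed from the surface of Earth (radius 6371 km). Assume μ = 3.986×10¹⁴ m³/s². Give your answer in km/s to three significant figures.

v_esc ≈ 11.2 km/s

r = R = 6.371×10⁶ m.
Escape speed v_esc = √(2μ/r) = √(2 × 3.986×10¹⁴ / 6.371×10⁶) = √(1.251×10⁸) = 11190 m/s.
= 11.19 km/s.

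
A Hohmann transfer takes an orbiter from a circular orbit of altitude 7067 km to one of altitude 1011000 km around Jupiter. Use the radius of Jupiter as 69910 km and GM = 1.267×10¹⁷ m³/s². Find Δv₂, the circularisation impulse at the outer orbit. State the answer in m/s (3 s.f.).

r₁ = 69910 + 7067 = 76977 km = 7.6977×10⁷ m.
r₂ = 69910 + 1011000 = 1080900 km = 1.0809×10⁹ m.
Transfer ellipse a_t = (r₁ + r₂)/2 = 5.789×10⁸ m.
At r₁: circular v_c1 = √(μ/r₁) = 40570 m/s; transfer-perijove v_p = √[μ(2/r₁ − 1/a_t)] = 55440 m/s.
At r₂: circular v_c2 = √(μ/r₂) = 10830 m/s; transfer-apojove v_a = √[μ(2/r₂ − 1/a_t)] = 3948 m/s.
Δv₂ = v_c2 − v_a = 6879 m/s.

Δv ≈ 6880 m/s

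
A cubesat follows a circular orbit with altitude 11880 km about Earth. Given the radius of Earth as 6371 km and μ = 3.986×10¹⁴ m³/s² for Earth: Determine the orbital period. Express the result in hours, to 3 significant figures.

r = 6371 + 11880 = 18251 km = 1.8251×10⁷ m.
Kepler's third law: T = 2π√(r³/μ) = 2π√((1.825×10⁷)³ / 3.986×10¹⁴).
r³/μ = 1.525×10⁷ s², so T = 2π × 3.905×10³ = 2.454×10⁴ s.
Converting: 2.454×10⁴ s ÷ 3600 = 6.816 hours.

T ≈ 6.82 hours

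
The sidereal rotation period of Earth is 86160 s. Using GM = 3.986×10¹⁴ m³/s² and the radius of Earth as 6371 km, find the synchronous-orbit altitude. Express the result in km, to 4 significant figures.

h_sync ≈ 35790 km

A synchronous orbit has period T, so by Kepler's third law a = (μT²/4π²)^(1/3).
μT²/4π² = 3.986×10¹⁴ × (8.616×10⁴)² / 39.48 = 7.495×10²² m³.
a = 4.216×10⁷ m = 42163 km.
Altitude h = a − R = 42163 − 6371 = 35792 km.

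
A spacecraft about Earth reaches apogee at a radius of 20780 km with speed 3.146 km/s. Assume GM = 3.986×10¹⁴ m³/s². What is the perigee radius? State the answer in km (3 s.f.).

r_a = 2.078×10⁷ m.
Specific energy ε = v²/2 − μ/r = -1.423×10⁷ J/kg, so a = −μ/(2ε) = 1.400×10⁷ m.
The apsides satisfy r_p + r_a = 2a, so the perigee radius is 2a − r_a = 7.225×10⁶ m = 7224.9 km.

perigee radius ≈ 7220 km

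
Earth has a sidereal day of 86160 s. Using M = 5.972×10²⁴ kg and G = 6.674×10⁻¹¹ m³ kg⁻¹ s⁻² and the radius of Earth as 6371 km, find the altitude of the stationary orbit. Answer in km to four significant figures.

h_sync ≈ 35790 km

μ = GM = 6.674×10⁻¹¹ × 5.972×10²⁴ = 3.986×10¹⁴ m³/s².
A synchronous orbit has period T, so by Kepler's third law a = (μT²/4π²)^(1/3).
μT²/4π² = 3.986×10¹⁴ × (8.616×10⁴)² / 39.48 = 7.495×10²² m³.
a = 4.216×10⁷ m = 42162 km.
Altitude h = a − R = 42162 − 6371 = 35791 km.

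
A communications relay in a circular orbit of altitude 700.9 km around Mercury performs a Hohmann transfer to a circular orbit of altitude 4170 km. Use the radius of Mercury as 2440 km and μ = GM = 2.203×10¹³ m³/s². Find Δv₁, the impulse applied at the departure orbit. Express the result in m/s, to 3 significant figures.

Δv ≈ 435 m/s

r₁ = 2440 + 700.9 = 3140.9 km = 3.1409×10⁶ m.
r₂ = 2440 + 4170 = 6610.0 km = 6.6100×10⁶ m.
Transfer ellipse a_t = (r₁ + r₂)/2 = 4.875×10⁶ m.
At r₁: circular v_c1 = √(μ/r₁) = 2648 m/s; transfer-periherm v_p = √[μ(2/r₁ − 1/a_t)] = 3084 m/s.
Δv₁ = v_p − v_c1 = 435.3 m/s.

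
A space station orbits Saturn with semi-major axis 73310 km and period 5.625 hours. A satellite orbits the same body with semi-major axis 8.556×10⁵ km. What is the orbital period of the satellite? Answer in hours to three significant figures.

Kepler's third law: T² ∝ a³, so T₂ = T₁ (a₂/a₁)^(3/2).
a₂/a₁ = 11.67, (a₂/a₁)^(3/2) = 39.87.
T₂ = 5.625 × 39.87 = 224.3 hours.

T₂ ≈ 224 hours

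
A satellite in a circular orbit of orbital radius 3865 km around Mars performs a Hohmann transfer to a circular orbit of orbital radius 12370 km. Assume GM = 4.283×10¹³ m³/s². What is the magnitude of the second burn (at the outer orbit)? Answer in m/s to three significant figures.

Δv ≈ 577 m/s

r₁ = 3865 km = 3.865×10⁶ m.
r₂ = 12370 km = 1.237×10⁷ m.
Transfer ellipse a_t = (r₁ + r₂)/2 = 8.118×10⁶ m.
At r₁: circular v_c1 = √(μ/r₁) = 3329 m/s; transfer-periapsis v_p = √[μ(2/r₁ − 1/a_t)] = 4109 m/s.
At r₂: circular v_c2 = √(μ/r₂) = 1861 m/s; transfer-apoapsis v_a = √[μ(2/r₂ − 1/a_t)] = 1284 m/s.
Δv₂ = v_c2 − v_a = 576.8 m/s.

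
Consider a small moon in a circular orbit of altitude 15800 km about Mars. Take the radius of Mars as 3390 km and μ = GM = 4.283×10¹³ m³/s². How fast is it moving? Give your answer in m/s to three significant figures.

v ≈ 1490 m/s

r = 3390 + 15800 = 19190 km = 1.9190×10⁷ m.
For a circular orbit v = √(μ/r) = √(4.283×10¹³ / 1.919×10⁷) = √(2.232×10⁶) = 1494 m/s.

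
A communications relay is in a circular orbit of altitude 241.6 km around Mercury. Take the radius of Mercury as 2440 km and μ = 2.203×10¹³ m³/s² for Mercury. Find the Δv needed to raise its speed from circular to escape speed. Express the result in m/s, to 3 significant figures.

Δv ≈ 1190 m/s

r = 2440 + 241.6 = 2681.6 km = 2.6816×10⁶ m.
Circular speed v_c = √(μ/r) = 2866 m/s.
Escape speed v_esc = √(2μ/r) = √2 × v_c = 4053 m/s.
Δv = v_esc − v_c = 1187 m/s.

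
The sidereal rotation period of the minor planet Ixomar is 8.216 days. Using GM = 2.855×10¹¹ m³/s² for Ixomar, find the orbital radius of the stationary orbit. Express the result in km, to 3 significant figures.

r_sync ≈ 15400 km

T = 8.216 days = 7.099×10⁵ s.
A synchronous orbit has period T, so by Kepler's third law a = (μT²/4π²)^(1/3).
μT²/4π² = 2.855×10¹¹ × (7.099×10⁵)² / 39.48 = 3.644×10²¹ m³.
a = 1.539×10⁷ m = 15389 km.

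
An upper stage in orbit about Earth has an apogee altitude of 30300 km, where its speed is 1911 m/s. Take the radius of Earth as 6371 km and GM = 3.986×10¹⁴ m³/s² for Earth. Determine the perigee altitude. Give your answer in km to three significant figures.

perigee altitude ≈ 1030 km

r_a = 6371 + 30300 = 36671 km = 3.667×10⁷ m.
Specific energy ε = v²/2 − μ/r = -9.044×10⁶ J/kg, so a = −μ/(2ε) = 2.204×10⁷ m.
The apsides satisfy r_p + r_a = 2a, so the perigee radius is 2a − r_a = 7.404×10⁶ m = 7404.1 km.
Perigee altitude = 7404.1 − 6371 = 1033.1 km.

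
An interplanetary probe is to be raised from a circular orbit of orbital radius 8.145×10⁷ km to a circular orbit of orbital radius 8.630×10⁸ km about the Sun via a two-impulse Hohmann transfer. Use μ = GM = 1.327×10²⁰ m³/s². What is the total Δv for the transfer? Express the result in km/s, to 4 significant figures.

r₁ = 8.145×10⁷ km = 8.145×10¹⁰ m.
r₂ = 8.630×10⁸ km = 8.630×10¹¹ m.
Transfer ellipse a_t = (r₁ + r₂)/2 = 4.722×10¹¹ m.
At r₁: circular v_c1 = √(μ/r₁) = 40360 m/s; transfer-perihelion v_p = √[μ(2/r₁ − 1/a_t)] = 54570 m/s.
Δv₁ = v_p − v_c1 = 14200 m/s.
At r₂: circular v_c2 = √(μ/r₂) = 12400 m/s; transfer-aphelion v_a = √[μ(2/r₂ − 1/a_t)] = 5150 m/s.
Δv₂ = v_c2 − v_a = 7250 m/s.
Total Δv = Δv₁ + Δv₂ = 21450 m/s = 21.45 km/s.

Δv_total ≈ 21.45 km/s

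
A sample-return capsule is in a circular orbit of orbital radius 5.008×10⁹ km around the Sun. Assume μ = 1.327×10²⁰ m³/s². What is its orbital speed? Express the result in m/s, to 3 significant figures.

v ≈ 5150 m/s

r = 5.008×10⁹ km = 5.008×10¹² m.
For a circular orbit v = √(μ/r) = √(1.327×10²⁰ / 5.008×10¹²) = √(2.650×10⁷) = 5148 m/s.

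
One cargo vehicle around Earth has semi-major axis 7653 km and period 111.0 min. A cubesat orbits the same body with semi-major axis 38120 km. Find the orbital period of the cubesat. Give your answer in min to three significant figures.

T₂ ≈ 1230 min

Kepler's third law: T² ∝ a³, so T₂ = T₁ (a₂/a₁)^(3/2).
a₂/a₁ = 4.981, (a₂/a₁)^(3/2) = 11.12.
T₂ = 111.0 × 11.12 = 1234 min.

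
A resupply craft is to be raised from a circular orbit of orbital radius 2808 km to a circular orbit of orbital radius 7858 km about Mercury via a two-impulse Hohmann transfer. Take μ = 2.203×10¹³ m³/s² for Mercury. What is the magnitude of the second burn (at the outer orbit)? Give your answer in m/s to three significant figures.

r₁ = 2808 km = 2.808×10⁶ m.
r₂ = 7858 km = 7.858×10⁶ m.
Transfer ellipse a_t = (r₁ + r₂)/2 = 5.333×10⁶ m.
At r₁: circular v_c1 = √(μ/r₁) = 2801 m/s; transfer-periherm v_p = √[μ(2/r₁ − 1/a_t)] = 3400 m/s.
At r₂: circular v_c2 = √(μ/r₂) = 1674 m/s; transfer-apoherm v_a = √[μ(2/r₂ − 1/a_t)] = 1215 m/s.
Δv₂ = v_c2 − v_a = 459.4 m/s.

Δv ≈ 459 m/s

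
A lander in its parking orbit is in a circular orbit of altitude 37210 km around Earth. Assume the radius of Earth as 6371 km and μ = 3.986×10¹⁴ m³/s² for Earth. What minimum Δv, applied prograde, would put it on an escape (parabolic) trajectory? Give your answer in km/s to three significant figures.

Δv ≈ 1.25 km/s

r = 6371 + 37210 = 43581 km = 4.3581×10⁷ m.
Circular speed v_c = √(μ/r) = 3024 m/s.
Escape speed v_esc = √(2μ/r) = √2 × v_c = 4277 m/s.
Δv = v_esc − v_c = 1253 m/s = 1.253 km/s.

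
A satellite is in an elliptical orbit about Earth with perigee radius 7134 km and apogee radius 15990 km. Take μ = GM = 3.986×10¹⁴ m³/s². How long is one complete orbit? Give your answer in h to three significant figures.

Semi-major axis a = (r_p + r_a)/2 = (7134.0 + 15990)/2 = 11562 km = 1.156×10⁷ m.
By Kepler's third law T = 2π√(a³/μ) = 2π × 1.969×10³ = 1.237×10⁴ s.
= 3.437 h.

T ≈ 3.44 h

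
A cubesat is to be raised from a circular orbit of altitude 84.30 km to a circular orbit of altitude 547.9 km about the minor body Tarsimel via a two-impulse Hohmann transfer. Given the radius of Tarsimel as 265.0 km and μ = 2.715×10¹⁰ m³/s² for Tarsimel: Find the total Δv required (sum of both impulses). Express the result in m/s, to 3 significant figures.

Δv_total ≈ 92.0 m/s

r₁ = 265.0 + 84.30 = 349.30 km = 3.4930×10⁵ m.
r₂ = 265.0 + 547.9 = 812.90 km = 8.1290×10⁵ m.
Transfer ellipse a_t = (r₁ + r₂)/2 = 5.811×10⁵ m.
At r₁: circular v_c1 = √(μ/r₁) = 278.8 m/s; transfer-periapsis v_p = √[μ(2/r₁ − 1/a_t)] = 329.7 m/s.
Δv₁ = v_p − v_c1 = 50.95 m/s.
At r₂: circular v_c2 = √(μ/r₂) = 182.8 m/s; transfer-apoapsis v_a = √[μ(2/r₂ − 1/a_t)] = 141.7 m/s.
Δv₂ = v_c2 − v_a = 41.06 m/s.
Total Δv = Δv₁ + Δv₂ = 92.01 m/s.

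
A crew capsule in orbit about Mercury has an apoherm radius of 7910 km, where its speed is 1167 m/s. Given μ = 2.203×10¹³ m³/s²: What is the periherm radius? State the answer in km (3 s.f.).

r_a = 7.910×10⁶ m.
Specific energy ε = v²/2 − μ/r = -2.104×10⁶ J/kg, so a = −μ/(2ε) = 5.235×10⁶ m.
The apsides satisfy r_p + r_a = 2a, so the periherm radius is 2a − r_a = 2.560×10⁶ m = 2559.8 km.

periherm radius ≈ 2560 km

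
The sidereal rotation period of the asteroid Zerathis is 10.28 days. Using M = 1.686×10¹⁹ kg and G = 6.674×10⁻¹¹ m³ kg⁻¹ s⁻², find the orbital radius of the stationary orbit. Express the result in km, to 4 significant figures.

μ = GM = 6.674×10⁻¹¹ × 1.686×10¹⁹ = 1.125×10⁹ m³/s².
T = 10.28 days = 8.882×10⁵ s.
A synchronous orbit has period T, so by Kepler's third law a = (μT²/4π²)^(1/3).
μT²/4π² = 1.125×10⁹ × (8.882×10⁵)² / 39.48 = 2.249×10¹⁹ m³.
a = 2.822×10⁶ m = 2822.5 km.

r_sync ≈ 2822 km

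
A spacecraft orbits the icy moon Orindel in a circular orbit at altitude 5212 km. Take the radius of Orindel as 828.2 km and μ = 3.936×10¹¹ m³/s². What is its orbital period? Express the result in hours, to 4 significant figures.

r = 828.2 + 5212 = 6040.2 km = 6.0402×10⁶ m.
Kepler's third law: T = 2π√(r³/μ) = 2π√((6.040×10⁶)³ / 3.936×10¹¹).
r³/μ = 5.599×10⁸ s², so T = 2π × 2.366×10⁴ = 1.487×10⁵ s.
Converting: 1.487×10⁵ s ÷ 3600 = 41.30 hours.

T ≈ 41.30 hours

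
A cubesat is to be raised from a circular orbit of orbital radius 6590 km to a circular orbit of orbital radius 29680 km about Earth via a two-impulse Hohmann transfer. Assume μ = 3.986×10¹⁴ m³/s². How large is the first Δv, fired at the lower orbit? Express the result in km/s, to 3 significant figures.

r₁ = 6590 km = 6.590×10⁶ m.
r₂ = 29680 km = 2.968×10⁷ m.
Transfer ellipse a_t = (r₁ + r₂)/2 = 1.814×10⁷ m.
At r₁: circular v_c1 = √(μ/r₁) = 7777 m/s; transfer-perigee v_p = √[μ(2/r₁ − 1/a_t)] = 9949 m/s.
Δv₁ = v_p − v_c1 = 2172 m/s.
= 2.172 km/s.

Δv ≈ 2.17 km/s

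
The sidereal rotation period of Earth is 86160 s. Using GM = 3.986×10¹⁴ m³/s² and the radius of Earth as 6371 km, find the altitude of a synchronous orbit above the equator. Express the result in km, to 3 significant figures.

h_sync ≈ 35800 km

A synchronous orbit has period T, so by Kepler's third law a = (μT²/4π²)^(1/3).
μT²/4π² = 3.986×10¹⁴ × (8.616×10⁴)² / 39.48 = 7.495×10²² m³.
a = 4.216×10⁷ m = 42163 km.
Altitude h = a − R = 42163 − 6371 = 35792 km.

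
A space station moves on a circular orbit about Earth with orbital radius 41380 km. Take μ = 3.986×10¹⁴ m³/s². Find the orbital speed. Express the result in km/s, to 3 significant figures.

r = 41380 km = 4.138×10⁷ m.
For a circular orbit v = √(μ/r) = √(3.986×10¹⁴ / 4.138×10⁷) = √(9.633×10⁶) = 3104 m/s.
That is 3.104 km/s.

v ≈ 3.10 km/s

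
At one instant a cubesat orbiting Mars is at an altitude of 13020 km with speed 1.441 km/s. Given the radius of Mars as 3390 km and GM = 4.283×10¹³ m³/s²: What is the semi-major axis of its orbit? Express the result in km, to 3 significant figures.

r = 3390 + 13020 = 16410 km = 1.641×10⁷ m.
Vis-viva rearranged: 1/a = 2/r − v²/μ = 1.219×10⁻⁷ − 4.848×10⁻⁸ = 7.339×10⁻⁸ m⁻¹.
a = 1.362×10⁷ m = 13625 km.

a ≈ 13600 km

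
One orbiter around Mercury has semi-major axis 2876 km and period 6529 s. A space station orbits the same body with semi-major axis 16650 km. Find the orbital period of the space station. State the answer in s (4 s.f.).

T₂ ≈ 90950 s

Kepler's third law: T² ∝ a³, so T₂ = T₁ (a₂/a₁)^(3/2).
a₂/a₁ = 5.789, (a₂/a₁)^(3/2) = 13.93.
T₂ = 6529 × 13.93 = 90950 s.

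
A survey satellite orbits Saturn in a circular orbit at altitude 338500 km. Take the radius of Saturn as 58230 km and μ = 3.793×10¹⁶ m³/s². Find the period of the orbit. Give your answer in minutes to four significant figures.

r = 58230 + 338500 = 396730 km = 3.9673×10⁸ m.
Kepler's third law: T = 2π√(r³/μ) = 2π√((3.967×10⁸)³ / 3.793×10¹⁶).
r³/μ = 1.646×10⁹ s², so T = 2π × 4.057×10⁴ = 2.549×10⁵ s.
Converting: 2.549×10⁵ s ÷ 60.00 = 4249 minutes.

T ≈ 4249 minutes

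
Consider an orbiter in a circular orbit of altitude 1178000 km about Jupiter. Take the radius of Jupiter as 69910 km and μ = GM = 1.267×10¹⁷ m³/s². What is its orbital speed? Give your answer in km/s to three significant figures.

v ≈ 10.1 km/s

r = 69910 + 1178000 = 1247900 km = 1.2479×10⁹ m.
For a circular orbit v = √(μ/r) = √(1.267×10¹⁷ / 1.248×10⁹) = √(1.015×10⁸) = 10080 m/s.
That is 10.08 km/s.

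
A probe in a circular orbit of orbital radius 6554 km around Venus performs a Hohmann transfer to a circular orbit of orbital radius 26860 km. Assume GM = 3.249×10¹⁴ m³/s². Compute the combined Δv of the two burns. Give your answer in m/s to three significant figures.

r₁ = 6554 km = 6.554×10⁶ m.
r₂ = 26860 km = 2.686×10⁷ m.
Transfer ellipse a_t = (r₁ + r₂)/2 = 1.671×10⁷ m.
At r₁: circular v_c1 = √(μ/r₁) = 7041 m/s; transfer-periapsis v_p = √[μ(2/r₁ − 1/a_t)] = 8927 m/s.
Δv₁ = v_p − v_c1 = 1887 m/s.
At r₂: circular v_c2 = √(μ/r₂) = 3478 m/s; transfer-apoapsis v_a = √[μ(2/r₂ − 1/a_t)] = 2178 m/s.
Δv₂ = v_c2 − v_a = 1300 m/s.
Total Δv = Δv₁ + Δv₂ = 3186 m/s.

Δv_total ≈ 3190 m/s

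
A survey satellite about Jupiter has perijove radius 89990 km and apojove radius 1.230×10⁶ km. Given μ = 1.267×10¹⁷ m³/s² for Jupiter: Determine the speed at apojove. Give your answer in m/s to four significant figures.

v ≈ 3748 m/s

Semi-major axis a = (r_p + r_a)/2 = 6.6000×10⁵ km = 6.600×10⁸ m.
Vis-viva: v² = μ(2/r − 1/a) = 1.267×10¹⁷ × (1.626×10⁻⁹ − 1.515×10⁻⁹) = 1.405×10⁷ m²/s².
v = 3748 m/s.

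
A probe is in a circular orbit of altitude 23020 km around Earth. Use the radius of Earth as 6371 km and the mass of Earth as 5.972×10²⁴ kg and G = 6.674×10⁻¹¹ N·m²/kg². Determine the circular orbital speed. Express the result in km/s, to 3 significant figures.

v ≈ 3.68 km/s

μ = GM = 6.674×10⁻¹¹ × 5.972×10²⁴ = 3.986×10¹⁴ m³/s².
r = 6371 + 23020 = 29391 km = 2.9391×10⁷ m.
For a circular orbit v = √(μ/r) = √(3.986×10¹⁴ / 2.939×10⁷) = √(1.356×10⁷) = 3683 m/s.
That is 3.683 km/s.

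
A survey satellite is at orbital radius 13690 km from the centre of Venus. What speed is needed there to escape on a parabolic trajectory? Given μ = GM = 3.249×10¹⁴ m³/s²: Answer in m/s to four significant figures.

r = 13690 km = 1.369×10⁷ m.
Escape speed v_esc = √(2μ/r) = √(2 × 3.249×10¹⁴ / 1.369×10⁷) = √(4.747×10⁷) = 6890 m/s.

v_esc ≈ 6890 m/s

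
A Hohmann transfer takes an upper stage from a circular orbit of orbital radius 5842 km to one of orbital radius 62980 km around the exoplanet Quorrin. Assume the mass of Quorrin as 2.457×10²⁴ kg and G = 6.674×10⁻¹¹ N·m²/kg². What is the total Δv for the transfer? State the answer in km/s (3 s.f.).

Δv_total ≈ 2.82 km/s

μ = GM = 6.674×10⁻¹¹ × 2.457×10²⁴ = 1.640×10¹⁴ m³/s².
r₁ = 5842 km = 5.842×10⁶ m.
r₂ = 62980 km = 6.298×10⁷ m.
Transfer ellipse a_t = (r₁ + r₂)/2 = 3.441×10⁷ m.
At r₁: circular v_c1 = √(μ/r₁) = 5298 m/s; transfer-periapsis v_p = √[μ(2/r₁ − 1/a_t)] = 7167 m/s.
Δv₁ = v_p − v_c1 = 1869 m/s.
At r₂: circular v_c2 = √(μ/r₂) = 1614 m/s; transfer-apoapsis v_a = √[μ(2/r₂ − 1/a_t)] = 664.9 m/s.
Δv₂ = v_c2 − v_a = 948.7 m/s.
Total Δv = Δv₁ + Δv₂ = 2818 m/s = 2.818 km/s.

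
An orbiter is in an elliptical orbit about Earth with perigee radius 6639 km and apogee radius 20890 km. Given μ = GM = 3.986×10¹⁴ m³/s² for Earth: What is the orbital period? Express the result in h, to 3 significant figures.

T ≈ 4.46 h

Semi-major axis a = (r_p + r_a)/2 = (6639.0 + 20890)/2 = 13764 km = 1.376×10⁷ m.
By Kepler's third law T = 2π√(a³/μ) = 2π × 2.558×10³ = 1.607×10⁴ s.
= 4.464 h.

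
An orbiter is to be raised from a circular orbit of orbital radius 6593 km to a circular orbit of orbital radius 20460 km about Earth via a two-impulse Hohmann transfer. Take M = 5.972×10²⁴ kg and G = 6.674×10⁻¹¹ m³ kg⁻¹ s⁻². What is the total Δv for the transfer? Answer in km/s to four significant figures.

μ = GM = 6.674×10⁻¹¹ × 5.972×10²⁴ = 3.986×10¹⁴ m³/s².
r₁ = 6593 km = 6.593×10⁶ m.
r₂ = 20460 km = 2.046×10⁷ m.
Transfer ellipse a_t = (r₁ + r₂)/2 = 1.353×10⁷ m.
At r₁: circular v_c1 = √(μ/r₁) = 7775 m/s; transfer-perigee v_p = √[μ(2/r₁ − 1/a_t)] = 9563 m/s.
Δv₁ = v_p − v_c1 = 1787 m/s.
At r₂: circular v_c2 = √(μ/r₂) = 4414 m/s; transfer-apogee v_a = √[μ(2/r₂ − 1/a_t)] = 3081 m/s.
Δv₂ = v_c2 − v_a = 1332 m/s.
Total Δv = Δv₁ + Δv₂ = 3120 m/s = 3.120 km/s.

Δv_total ≈ 3.120 km/s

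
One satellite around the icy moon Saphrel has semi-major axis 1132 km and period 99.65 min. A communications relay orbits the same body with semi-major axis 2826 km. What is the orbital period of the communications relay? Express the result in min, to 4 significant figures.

Kepler's third law: T² ∝ a³, so T₂ = T₁ (a₂/a₁)^(3/2).
a₂/a₁ = 2.496, (a₂/a₁)^(3/2) = 3.944.
T₂ = 99.65 × 3.944 = 393.1 min.

T₂ ≈ 393.1 min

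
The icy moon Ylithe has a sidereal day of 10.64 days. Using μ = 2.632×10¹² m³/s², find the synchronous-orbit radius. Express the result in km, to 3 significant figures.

r_sync ≈ 38300 km

T = 10.64 days = 9.193×10⁵ s.
A synchronous orbit has period T, so by Kepler's third law a = (μT²/4π²)^(1/3).
μT²/4π² = 2.632×10¹² × (9.193×10⁵)² / 39.48 = 5.634×10²² m³.
a = 3.834×10⁷ m = 38336 km.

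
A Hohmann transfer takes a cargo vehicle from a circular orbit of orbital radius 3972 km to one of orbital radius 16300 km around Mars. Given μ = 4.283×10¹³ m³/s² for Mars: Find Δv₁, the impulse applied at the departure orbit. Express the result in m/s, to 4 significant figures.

r₁ = 3972 km = 3.972×10⁶ m.
r₂ = 16300 km = 1.630×10⁷ m.
Transfer ellipse a_t = (r₁ + r₂)/2 = 1.014×10⁷ m.
At r₁: circular v_c1 = √(μ/r₁) = 3284 m/s; transfer-periapsis v_p = √[μ(2/r₁ − 1/a_t)] = 4164 m/s.
Δv₁ = v_p − v_c1 = 880.4 m/s.

Δv ≈ 880.4 m/s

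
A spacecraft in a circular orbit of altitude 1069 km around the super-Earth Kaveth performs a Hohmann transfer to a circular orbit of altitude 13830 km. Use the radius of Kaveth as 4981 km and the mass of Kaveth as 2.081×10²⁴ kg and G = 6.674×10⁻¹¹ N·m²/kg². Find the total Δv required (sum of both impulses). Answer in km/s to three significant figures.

μ = GM = 6.674×10⁻¹¹ × 2.081×10²⁴ = 1.389×10¹⁴ m³/s².
r₁ = 4981 + 1069 = 6050.0 km = 6.0500×10⁶ m.
r₂ = 4981 + 13830 = 18811 km = 1.8811×10⁷ m.
Transfer ellipse a_t = (r₁ + r₂)/2 = 1.243×10⁷ m.
At r₁: circular v_c1 = √(μ/r₁) = 4791 m/s; transfer-periapsis v_p = √[μ(2/r₁ − 1/a_t)] = 5894 m/s.
Δv₁ = v_p − v_c1 = 1103 m/s.
At r₂: circular v_c2 = √(μ/r₂) = 2717 m/s; transfer-apoapsis v_a = √[μ(2/r₂ − 1/a_t)] = 1896 m/s.
Δv₂ = v_c2 − v_a = 821.6 m/s.
Total Δv = Δv₁ + Δv₂ = 1924 m/s = 1.924 km/s.

Δv_total ≈ 1.92 km/s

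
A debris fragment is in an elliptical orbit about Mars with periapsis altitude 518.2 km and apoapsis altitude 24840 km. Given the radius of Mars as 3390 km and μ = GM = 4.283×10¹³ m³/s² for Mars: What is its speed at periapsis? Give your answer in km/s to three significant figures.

r_p = 3390 + 518.2 = 3908.2 km = 3.9082×10⁶ m.
r_a = 3390 + 24840 = 28230 km = 2.8230×10⁷ m.
Semi-major axis a = (r_p + r_a)/2 = 16069 km = 1.607×10⁷ m.
Vis-viva: v² = μ(2/r − 1/a) = 4.283×10¹³ × (5.117×10⁻⁷ − 6.223×10⁻⁸) = 1.925×10⁷ m²/s².
v = 4388 m/s = 4.388 km/s.

v ≈ 4.39 km/s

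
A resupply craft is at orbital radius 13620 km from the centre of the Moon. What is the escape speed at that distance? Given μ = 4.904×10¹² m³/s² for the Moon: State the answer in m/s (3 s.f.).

v_esc ≈ 849 m/s

r = 13620 km = 1.362×10⁷ m.
Escape speed v_esc = √(2μ/r) = √(2 × 4.904×10¹² / 1.362×10⁷) = √(7.201×10⁵) = 848.6 m/s.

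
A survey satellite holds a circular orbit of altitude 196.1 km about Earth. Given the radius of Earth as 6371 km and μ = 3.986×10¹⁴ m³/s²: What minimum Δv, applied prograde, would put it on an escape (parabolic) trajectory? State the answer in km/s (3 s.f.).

Δv ≈ 3.23 km/s

r = 6371 + 196.1 = 6567.1 km = 6.5671×10⁶ m.
Circular speed v_c = √(μ/r) = 7791 m/s.
Escape speed v_esc = √(2μ/r) = √2 × v_c = 11020 m/s.
Δv = v_esc − v_c = 3227 m/s = 3.227 km/s.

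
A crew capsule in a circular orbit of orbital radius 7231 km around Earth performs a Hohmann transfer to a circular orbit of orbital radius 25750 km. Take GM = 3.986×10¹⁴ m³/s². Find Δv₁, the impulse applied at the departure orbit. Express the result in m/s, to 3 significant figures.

Δv ≈ 1850 m/s

r₁ = 7231 km = 7.231×10⁶ m.
r₂ = 25750 km = 2.575×10⁷ m.
Transfer ellipse a_t = (r₁ + r₂)/2 = 1.649×10⁷ m.
At r₁: circular v_c1 = √(μ/r₁) = 7425 m/s; transfer-perigee v_p = √[μ(2/r₁ − 1/a_t)] = 9278 m/s.
Δv₁ = v_p − v_c1 = 1853 m/s.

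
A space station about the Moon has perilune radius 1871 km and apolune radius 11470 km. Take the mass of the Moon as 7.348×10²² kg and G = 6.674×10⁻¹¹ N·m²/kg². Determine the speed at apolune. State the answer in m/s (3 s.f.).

μ = GM = 6.674×10⁻¹¹ × 7.348×10²² = 4.904×10¹² m³/s².
Semi-major axis a = (r_p + r_a)/2 = 6670.5 km = 6.670×10⁶ m.
Vis-viva: v² = μ(2/r − 1/a) = 4.904×10¹² × (1.744×10⁻⁷ − 1.499×10⁻⁷) = 1.199×10⁵ m²/s².
v = 346.3 m/s.

v ≈ 346 m/s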